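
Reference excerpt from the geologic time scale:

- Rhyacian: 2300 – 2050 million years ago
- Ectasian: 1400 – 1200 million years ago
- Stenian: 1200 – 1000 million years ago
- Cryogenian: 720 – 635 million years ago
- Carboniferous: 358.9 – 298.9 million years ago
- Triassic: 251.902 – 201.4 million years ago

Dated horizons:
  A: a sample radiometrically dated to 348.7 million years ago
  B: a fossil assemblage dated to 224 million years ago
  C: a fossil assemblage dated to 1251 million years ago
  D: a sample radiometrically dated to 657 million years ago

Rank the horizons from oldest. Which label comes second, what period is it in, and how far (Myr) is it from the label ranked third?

D, in the Cryogenian; 308.3 million years to A

Sorted oldest-first by Ma: C (1251), D (657), A (348.7), B (224).
The second oldest is D at 657 Ma, which lies in 720–635 Ma: the Cryogenian.
The third oldest is A at 348.7 Ma; separation = |657 − 348.7| = 308.3 Myr.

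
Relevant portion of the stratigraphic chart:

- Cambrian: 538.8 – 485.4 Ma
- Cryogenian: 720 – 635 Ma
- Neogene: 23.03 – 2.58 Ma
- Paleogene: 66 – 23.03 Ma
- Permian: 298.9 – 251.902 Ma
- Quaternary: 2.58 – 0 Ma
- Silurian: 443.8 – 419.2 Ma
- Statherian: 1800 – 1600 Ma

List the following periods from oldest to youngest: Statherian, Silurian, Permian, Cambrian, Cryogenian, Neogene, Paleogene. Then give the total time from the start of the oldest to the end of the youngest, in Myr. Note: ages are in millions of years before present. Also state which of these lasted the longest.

From the excerpt: Statherian 1800–1600; Silurian 443.8–419.2; Permian 298.9–251.902; Cambrian 538.8–485.4; Cryogenian 720–635; Neogene 23.03–2.58; Paleogene 66–23.03 (Ma).
Larger Ma is earlier, so the oldest is Statherian and the youngest is Neogene; oldest to youngest: Statherian, Cryogenian, Cambrian, Silurian, Permian, Paleogene, Neogene.
Oldest start 1800 minus youngest end 2.58 gives 1797.42 Myr overall.
Individual lengths (start − end): Statherian 200; Neogene 20.45; Silurian 24.6; Cryogenian 85; Paleogene 42.97; Permian 46.998; Cambrian 53.4. The largest is Statherian at 200 Myr.

Statherian → Cryogenian → Cambrian → Silurian → Permian → Paleogene → Neogene; total span 1797.42 Myr; longest is Statherian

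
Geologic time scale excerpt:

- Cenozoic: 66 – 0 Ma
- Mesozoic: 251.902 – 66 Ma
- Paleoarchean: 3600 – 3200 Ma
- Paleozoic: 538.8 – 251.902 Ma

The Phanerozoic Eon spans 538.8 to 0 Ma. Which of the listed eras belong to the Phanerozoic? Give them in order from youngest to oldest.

Eras with both bounds inside 538.8–0 Ma: Cenozoic (66–0), Mesozoic (251.902–66), Paleozoic (538.8–251.902).

Cenozoic, Mesozoic, Paleozoic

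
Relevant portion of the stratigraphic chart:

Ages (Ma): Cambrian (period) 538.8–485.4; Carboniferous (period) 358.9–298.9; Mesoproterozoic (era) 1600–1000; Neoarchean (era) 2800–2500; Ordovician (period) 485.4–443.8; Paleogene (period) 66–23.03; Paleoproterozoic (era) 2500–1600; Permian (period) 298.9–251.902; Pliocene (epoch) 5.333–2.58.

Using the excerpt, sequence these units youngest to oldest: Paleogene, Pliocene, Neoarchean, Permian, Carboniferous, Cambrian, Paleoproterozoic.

Read off each span (Ma): Paleogene 66–23.03; Pliocene 5.333–2.58; Neoarchean 2800–2500; Permian 298.9–251.902; Carboniferous 358.9–298.9; Cambrian 538.8–485.4; Paleoproterozoic 2500–1600.
Larger Ma is older, so oldest→youngest is Neoarchean, Paleoproterozoic, Cambrian, Carboniferous, Permian, Paleogene, Pliocene; reverse it for youngest→oldest.

Pliocene, then Paleogene, then Permian, then Carboniferous, then Cambrian, then Paleoproterozoic, then Neoarchean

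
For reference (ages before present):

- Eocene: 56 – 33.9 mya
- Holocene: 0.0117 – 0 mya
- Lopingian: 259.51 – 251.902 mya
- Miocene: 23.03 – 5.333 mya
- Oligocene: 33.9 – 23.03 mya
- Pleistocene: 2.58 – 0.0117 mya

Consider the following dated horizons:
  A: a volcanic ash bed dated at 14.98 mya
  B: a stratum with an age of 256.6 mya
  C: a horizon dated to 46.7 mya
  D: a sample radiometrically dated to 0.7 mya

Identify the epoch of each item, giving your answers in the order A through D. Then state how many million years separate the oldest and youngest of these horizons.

A — Miocene; B — Lopingian; C — Eocene; D — Pleistocene; span 255.9 million years

Match each age against the start–end ranges in the excerpt: A = 14.98 Ma → Miocene (23.03–5.333); B = 256.6 Ma → Lopingian (259.51–251.902); C = 46.7 Ma → Eocene (56–33.9); D = 0.7 Ma → Pleistocene (2.58–0.0117).
The largest age is 256.6 Ma and the smallest is 0.7 Ma; their difference is 255.9 Myr.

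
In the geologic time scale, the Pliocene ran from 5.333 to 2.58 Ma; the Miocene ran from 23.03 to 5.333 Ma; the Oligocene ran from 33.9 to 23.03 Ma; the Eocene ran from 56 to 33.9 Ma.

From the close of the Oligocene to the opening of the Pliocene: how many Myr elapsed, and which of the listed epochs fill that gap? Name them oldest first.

17.697 million years; Miocene

The Oligocene closes at 23.03 Ma and the Pliocene opens at 5.333 Ma, so the interval is 23.03 − 5.333 = 17.697 Myr.
An epoch fits inside if it starts at or after 23.03 Ma and ends at or before 5.333 Ma; oldest first that gives Miocene.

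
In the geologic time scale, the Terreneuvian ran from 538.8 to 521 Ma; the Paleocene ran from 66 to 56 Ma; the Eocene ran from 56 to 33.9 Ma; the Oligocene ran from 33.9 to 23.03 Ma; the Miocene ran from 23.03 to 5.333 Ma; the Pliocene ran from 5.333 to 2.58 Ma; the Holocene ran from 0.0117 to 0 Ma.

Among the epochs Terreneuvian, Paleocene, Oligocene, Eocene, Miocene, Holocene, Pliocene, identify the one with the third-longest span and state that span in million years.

Durations: Terreneuvian 17.8; Paleocene 10; Oligocene 10.87; Eocene 22.1; Miocene 17.697; Holocene 0.0117; Pliocene 2.753 Myr.
Sorted longest-first: Eocene (22.1), Terreneuvian (17.8), Miocene (17.697), Oligocene (10.87), Paleocene (10), Pliocene (2.753), Holocene (0.0117).
The third longest is Miocene at 17.697 Myr.

Miocene, 17.697 million years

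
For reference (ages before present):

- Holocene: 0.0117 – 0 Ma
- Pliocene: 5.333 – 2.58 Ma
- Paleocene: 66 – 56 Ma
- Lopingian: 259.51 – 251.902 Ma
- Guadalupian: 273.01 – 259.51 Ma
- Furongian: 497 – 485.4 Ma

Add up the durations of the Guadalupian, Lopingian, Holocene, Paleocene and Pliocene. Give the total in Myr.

Duration is start − end for each: (273.01 − 259.51) + (259.51 − 251.902) + (0.0117 − 0) + (66 − 56) + (5.333 − 2.58).
That is 13.5 + 7.608 + 0.0117 + 10 + 2.753, which totals 33.8727 million years.

33.8727 million years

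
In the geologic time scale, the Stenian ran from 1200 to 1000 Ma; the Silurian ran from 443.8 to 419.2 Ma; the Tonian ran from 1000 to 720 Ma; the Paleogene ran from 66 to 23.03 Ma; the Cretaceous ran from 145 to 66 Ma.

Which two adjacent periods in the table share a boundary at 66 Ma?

Cretaceous and Paleogene

The Cretaceous ends at 66 Ma and the Paleogene begins at 66 Ma, so they share that boundary.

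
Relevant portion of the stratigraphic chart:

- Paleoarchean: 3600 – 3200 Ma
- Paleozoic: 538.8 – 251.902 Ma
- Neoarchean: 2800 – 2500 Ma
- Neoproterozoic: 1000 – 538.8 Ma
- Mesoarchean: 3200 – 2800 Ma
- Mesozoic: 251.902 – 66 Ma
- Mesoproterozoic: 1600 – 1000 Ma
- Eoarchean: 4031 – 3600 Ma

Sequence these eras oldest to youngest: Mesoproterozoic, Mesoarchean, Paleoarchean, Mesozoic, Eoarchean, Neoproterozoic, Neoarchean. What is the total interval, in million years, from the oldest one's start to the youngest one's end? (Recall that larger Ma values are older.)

Start ages (Ma): Eoarchean 4031, Paleoarchean 3600, Mesoarchean 3200, Neoarchean 2800, Mesoproterozoic 1600, Neoproterozoic 1000, Mesozoic 251.902.
Ordered oldest to youngest: Eoarchean, Paleoarchean, Mesoarchean, Neoarchean, Mesoproterozoic, Neoproterozoic, Mesozoic.
Span = 4031 − 66 = 3965 Myr.

Eoarchean → Paleoarchean → Mesoarchean → Neoarchean → Mesoproterozoic → Neoproterozoic → Mesozoic; total span 3965 Myr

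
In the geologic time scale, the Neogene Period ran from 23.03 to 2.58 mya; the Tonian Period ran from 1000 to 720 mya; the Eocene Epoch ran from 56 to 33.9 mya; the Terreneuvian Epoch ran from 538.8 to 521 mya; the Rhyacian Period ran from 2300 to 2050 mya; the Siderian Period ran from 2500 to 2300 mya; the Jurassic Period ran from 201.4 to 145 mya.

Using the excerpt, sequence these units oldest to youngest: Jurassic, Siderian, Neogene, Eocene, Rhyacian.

Siderian → Rhyacian → Jurassic → Eocene → Neogene

Read off each span (Ma): Jurassic 201.4–145; Siderian 2500–2300; Neogene 23.03–2.58; Eocene 56–33.9; Rhyacian 2300–2050.
Larger Ma is older, so oldest→youngest is Siderian, Rhyacian, Jurassic, Eocene, Neogene.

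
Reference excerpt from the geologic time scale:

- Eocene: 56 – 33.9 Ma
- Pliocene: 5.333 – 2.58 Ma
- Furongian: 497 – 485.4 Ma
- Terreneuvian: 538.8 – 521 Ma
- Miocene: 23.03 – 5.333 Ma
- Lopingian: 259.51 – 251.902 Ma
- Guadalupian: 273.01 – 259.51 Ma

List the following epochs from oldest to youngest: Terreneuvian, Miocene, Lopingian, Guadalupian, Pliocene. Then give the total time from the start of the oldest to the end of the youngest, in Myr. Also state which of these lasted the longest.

Terreneuvian → Guadalupian → Lopingian → Miocene → Pliocene; total span 536.22 Myr; longest is Terreneuvian

From the excerpt: Terreneuvian 538.8–521; Miocene 23.03–5.333; Lopingian 259.51–251.902; Guadalupian 273.01–259.51; Pliocene 5.333–2.58 (Ma).
Larger Ma is earlier, so the oldest is Terreneuvian and the youngest is Pliocene; oldest to youngest: Terreneuvian, Guadalupian, Lopingian, Miocene, Pliocene.
Oldest start 538.8 minus youngest end 2.58 gives 536.22 Myr overall.
Individual lengths (start − end): Lopingian 7.608; Terreneuvian 17.8; Miocene 17.697; Guadalupian 13.5; Pliocene 2.753. The largest is Terreneuvian at 17.8 Myr.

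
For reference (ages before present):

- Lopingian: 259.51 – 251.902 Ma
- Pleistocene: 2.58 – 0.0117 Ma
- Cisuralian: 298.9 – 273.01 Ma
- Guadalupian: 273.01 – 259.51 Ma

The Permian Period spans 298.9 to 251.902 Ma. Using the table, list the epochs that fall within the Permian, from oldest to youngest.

Epochs with both bounds inside 298.9–251.902 Ma: Cisuralian (298.9–273.01), Guadalupian (273.01–259.51), Lopingian (259.51–251.902).

Cisuralian, Guadalupian, Lopingian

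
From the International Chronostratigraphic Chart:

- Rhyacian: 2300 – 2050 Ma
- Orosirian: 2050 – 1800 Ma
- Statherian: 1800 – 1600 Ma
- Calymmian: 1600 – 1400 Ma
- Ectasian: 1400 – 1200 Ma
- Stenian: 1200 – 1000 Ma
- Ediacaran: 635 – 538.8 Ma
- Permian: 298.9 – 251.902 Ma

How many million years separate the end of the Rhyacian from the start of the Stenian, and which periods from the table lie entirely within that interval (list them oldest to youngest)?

850 million years; Orosirian, Statherian, Calymmian, Ectasian

End of Rhyacian = 2050 Ma; start of Stenian = 1200 Ma.
Gap = 2050 − 1200 = 850 Myr.
Periods wholly inside 2050–1200 Ma: Orosirian (2050–1800), Statherian (1800–1600), Calymmian (1600–1400), Ectasian (1400–1200).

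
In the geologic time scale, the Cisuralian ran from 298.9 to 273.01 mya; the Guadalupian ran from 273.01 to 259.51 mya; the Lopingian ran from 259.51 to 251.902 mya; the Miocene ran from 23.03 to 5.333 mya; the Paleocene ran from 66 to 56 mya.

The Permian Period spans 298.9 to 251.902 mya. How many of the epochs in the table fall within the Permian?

Epochs inside 298.9–251.902 Ma: Cisuralian, Guadalupian, Lopingian — 3 in total.

3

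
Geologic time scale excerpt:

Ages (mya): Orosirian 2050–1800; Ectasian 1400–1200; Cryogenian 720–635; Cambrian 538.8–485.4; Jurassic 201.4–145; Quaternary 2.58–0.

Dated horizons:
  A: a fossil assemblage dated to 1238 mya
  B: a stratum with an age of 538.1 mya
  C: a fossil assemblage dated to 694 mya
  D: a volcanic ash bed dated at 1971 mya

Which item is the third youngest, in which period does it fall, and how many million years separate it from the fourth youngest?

A, in the Ectasian; 733 million years to D

Smaller Ma means younger, so youngest first: B 538.1 < C 694 < A 1238 < D 1971.
Counting 3 along gives A (1238 Ma); the excerpt puts that inside the Ectasian, 1400–1200 Ma.
Next in line is D (1971 Ma), and 1971 − 1238 = 733 Myr.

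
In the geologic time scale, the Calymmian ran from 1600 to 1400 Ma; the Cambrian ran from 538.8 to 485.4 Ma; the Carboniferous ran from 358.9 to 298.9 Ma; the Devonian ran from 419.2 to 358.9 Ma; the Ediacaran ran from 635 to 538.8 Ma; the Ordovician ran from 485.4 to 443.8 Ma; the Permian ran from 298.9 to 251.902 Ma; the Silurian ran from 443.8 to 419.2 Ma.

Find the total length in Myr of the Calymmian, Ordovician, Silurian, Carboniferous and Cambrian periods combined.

379.6 million years

Each duration: Calymmian = 200; Ordovician = 41.6; Silurian = 24.6; Carboniferous = 60; Cambrian = 53.4.
Sum: 200 + 41.6 + 24.6 + 60 + 53.4 = 379.6 Myr.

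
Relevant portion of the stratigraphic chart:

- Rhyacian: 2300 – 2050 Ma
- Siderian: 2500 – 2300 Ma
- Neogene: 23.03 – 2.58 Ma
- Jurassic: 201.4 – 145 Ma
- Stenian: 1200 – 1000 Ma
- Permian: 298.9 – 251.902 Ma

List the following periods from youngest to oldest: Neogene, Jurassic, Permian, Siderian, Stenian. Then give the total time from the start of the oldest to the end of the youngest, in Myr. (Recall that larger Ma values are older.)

From the excerpt: Neogene 23.03–2.58; Jurassic 201.4–145; Permian 298.9–251.902; Siderian 2500–2300; Stenian 1200–1000 (Ma).
Larger Ma is earlier, so the oldest is Siderian and the youngest is Neogene; youngest to oldest: Neogene, Jurassic, Permian, Stenian, Siderian.
Oldest start 2500 minus youngest end 2.58 gives 2497.42 Myr overall.

Neogene → Jurassic → Permian → Stenian → Siderian; total span 2497.42 Myr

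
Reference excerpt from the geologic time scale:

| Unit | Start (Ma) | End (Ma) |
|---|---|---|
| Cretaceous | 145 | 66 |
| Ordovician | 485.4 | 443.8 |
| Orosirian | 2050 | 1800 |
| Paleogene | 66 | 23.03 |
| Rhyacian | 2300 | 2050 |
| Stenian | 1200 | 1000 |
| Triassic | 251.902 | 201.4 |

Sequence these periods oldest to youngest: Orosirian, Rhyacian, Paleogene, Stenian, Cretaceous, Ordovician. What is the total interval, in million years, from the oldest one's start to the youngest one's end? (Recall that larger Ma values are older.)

From the excerpt: Orosirian 2050–1800; Rhyacian 2300–2050; Paleogene 66–23.03; Stenian 1200–1000; Cretaceous 145–66; Ordovician 485.4–443.8 (Ma).
Larger Ma is earlier, so the oldest is Rhyacian and the youngest is Paleogene; oldest to youngest: Rhyacian, Orosirian, Stenian, Ordovician, Cretaceous, Paleogene.
Oldest start 2300 minus youngest end 23.03 gives 2276.97 Myr overall.

Rhyacian, Orosirian, Stenian, Ordovician, Cretaceous, Paleogene; total span 2276.97 Myr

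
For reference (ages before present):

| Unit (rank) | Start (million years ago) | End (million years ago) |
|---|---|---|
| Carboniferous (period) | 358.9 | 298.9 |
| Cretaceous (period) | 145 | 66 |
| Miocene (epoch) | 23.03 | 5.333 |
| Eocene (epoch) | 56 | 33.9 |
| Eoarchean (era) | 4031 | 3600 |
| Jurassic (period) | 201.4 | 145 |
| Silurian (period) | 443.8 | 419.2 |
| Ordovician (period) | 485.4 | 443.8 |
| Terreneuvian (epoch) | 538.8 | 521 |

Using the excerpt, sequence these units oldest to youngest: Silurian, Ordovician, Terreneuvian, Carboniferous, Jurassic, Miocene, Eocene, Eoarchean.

The oldest of these is Eoarchean (starts 4031 Ma) and the youngest is Miocene (ends 5.333 Ma).
In between, by decreasing start age: Terreneuvian (538.8), Ordovician (485.4), Silurian (443.8), Carboniferous (358.9), Jurassic (201.4), Eocene (56).

Eoarchean, Terreneuvian, Ordovician, Silurian, Carboniferous, Jurassic, Eocene, Miocene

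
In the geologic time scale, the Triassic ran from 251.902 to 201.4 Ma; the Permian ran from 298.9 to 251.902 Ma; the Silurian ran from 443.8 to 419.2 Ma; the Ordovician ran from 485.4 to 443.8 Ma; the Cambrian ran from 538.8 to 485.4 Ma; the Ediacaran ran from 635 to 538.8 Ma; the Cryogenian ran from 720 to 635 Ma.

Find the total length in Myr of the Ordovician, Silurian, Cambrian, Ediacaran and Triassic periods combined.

266.302 million years

Duration is start − end for each: (485.4 − 443.8) + (443.8 − 419.2) + (538.8 − 485.4) + (635 − 538.8) + (251.902 − 201.4).
That is 41.6 + 24.6 + 53.4 + 96.2 + 50.502, which totals 266.302 million years.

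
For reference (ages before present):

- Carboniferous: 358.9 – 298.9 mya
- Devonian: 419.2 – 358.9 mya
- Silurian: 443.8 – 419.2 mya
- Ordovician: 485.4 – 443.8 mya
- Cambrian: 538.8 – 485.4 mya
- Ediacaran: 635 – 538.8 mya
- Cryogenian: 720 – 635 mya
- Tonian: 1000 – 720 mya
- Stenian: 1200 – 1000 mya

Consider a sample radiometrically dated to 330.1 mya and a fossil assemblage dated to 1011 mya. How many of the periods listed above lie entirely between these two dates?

1011 Ma sits inside the Stenian (1200–1000) and 330.1 Ma inside the Carboniferous (358.9–298.9); neither of those is wholly between the two dates.
The listed periods lying completely between them are Tonian, Cryogenian, Ediacaran, Cambrian, Ordovician, Silurian, Devonian — 7 in all.

7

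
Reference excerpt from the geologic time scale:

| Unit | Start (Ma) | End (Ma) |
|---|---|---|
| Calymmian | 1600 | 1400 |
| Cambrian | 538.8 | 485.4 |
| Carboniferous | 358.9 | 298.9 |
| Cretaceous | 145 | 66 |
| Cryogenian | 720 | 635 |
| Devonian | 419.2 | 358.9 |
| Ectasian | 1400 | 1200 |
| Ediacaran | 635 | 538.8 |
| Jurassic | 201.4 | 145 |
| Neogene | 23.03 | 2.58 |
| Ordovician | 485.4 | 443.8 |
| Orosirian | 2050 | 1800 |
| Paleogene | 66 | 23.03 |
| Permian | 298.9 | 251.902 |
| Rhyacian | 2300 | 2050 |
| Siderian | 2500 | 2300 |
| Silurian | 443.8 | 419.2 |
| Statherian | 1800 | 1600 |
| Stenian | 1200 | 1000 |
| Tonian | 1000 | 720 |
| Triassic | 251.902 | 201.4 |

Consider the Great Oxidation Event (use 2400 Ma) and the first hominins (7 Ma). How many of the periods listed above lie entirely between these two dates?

19

2400 Ma sits inside the Siderian (2500–2300) and 7 Ma inside the Neogene (23.03–2.58); neither of those is wholly between the two dates.
The listed periods lying completely between them are Rhyacian, Orosirian, Statherian, Calymmian, Ectasian, Stenian, Tonian, Cryogenian, Ediacaran, Cambrian, Ordovician, Silurian, Devonian, Carboniferous, Permian, Triassic, Jurassic, Cretaceous, Paleogene — 19 in all.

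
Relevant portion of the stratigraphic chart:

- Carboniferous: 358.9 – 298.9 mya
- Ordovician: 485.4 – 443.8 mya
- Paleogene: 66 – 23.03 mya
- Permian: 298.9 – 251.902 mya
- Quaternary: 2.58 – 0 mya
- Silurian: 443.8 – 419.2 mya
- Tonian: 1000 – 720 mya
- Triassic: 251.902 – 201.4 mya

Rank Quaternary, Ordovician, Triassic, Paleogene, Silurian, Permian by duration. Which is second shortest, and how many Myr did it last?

Durations: Quaternary 2.58; Ordovician 41.6; Triassic 50.502; Paleogene 42.97; Silurian 24.6; Permian 46.998 Myr.
Sorted shortest-first: Quaternary (2.58), Silurian (24.6), Ordovician (41.6), Paleogene (42.97), Permian (46.998), Triassic (50.502).
The second shortest is Silurian at 24.6 Myr.

Silurian, 24.6 million years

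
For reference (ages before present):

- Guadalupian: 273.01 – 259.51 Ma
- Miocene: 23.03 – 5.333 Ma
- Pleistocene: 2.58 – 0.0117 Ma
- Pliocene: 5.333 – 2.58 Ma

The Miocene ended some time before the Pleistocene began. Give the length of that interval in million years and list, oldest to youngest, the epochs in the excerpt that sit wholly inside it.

2.753 million years; Pliocene

The Miocene closes at 5.333 Ma and the Pleistocene opens at 2.58 Ma, so the interval is 5.333 − 2.58 = 2.753 Myr.
An epoch fits inside if it starts at or after 5.333 Ma and ends at or before 2.58 Ma; oldest first that gives Pliocene.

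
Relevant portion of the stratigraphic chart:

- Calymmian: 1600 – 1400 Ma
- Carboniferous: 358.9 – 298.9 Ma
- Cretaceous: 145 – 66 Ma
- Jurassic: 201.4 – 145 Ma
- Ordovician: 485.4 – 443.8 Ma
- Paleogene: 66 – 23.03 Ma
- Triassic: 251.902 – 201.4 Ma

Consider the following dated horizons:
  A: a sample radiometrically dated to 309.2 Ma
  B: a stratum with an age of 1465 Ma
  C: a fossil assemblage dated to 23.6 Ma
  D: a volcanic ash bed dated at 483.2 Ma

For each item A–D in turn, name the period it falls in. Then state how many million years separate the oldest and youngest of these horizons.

A — Carboniferous; B — Calymmian; C — Paleogene; D — Ordovician; span 1441.4 million years

Match each age against the start–end ranges in the excerpt: A = 309.2 Ma → Carboniferous (358.9–298.9); B = 1465 Ma → Calymmian (1600–1400); C = 23.6 Ma → Paleogene (66–23.03); D = 483.2 Ma → Ordovician (485.4–443.8).
The largest age is 1465 Ma and the smallest is 23.6 Ma; their difference is 1441.4 Myr.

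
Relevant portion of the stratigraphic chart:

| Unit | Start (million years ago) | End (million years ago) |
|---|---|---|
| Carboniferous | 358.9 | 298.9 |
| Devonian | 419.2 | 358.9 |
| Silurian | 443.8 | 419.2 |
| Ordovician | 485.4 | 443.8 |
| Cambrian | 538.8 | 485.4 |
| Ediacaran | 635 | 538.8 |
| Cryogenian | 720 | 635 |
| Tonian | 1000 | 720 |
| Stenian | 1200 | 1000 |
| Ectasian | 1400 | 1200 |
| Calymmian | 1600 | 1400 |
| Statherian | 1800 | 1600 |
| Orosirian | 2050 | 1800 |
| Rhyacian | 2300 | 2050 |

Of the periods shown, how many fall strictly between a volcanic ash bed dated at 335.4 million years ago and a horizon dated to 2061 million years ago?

The older date is 2061 Ma and the younger is 335.4 Ma.
Periods with start < 2061 and end > 335.4 Ma: Orosirian (2050–1800), Statherian (1800–1600), Calymmian (1600–1400), Ectasian (1400–1200), Stenian (1200–1000), Tonian (1000–720), Cryogenian (720–635), Ediacaran (635–538.8), Cambrian (538.8–485.4), Ordovician (485.4–443.8), Silurian (443.8–419.2), Devonian (419.2–358.9).
That is 12 complete periods.

12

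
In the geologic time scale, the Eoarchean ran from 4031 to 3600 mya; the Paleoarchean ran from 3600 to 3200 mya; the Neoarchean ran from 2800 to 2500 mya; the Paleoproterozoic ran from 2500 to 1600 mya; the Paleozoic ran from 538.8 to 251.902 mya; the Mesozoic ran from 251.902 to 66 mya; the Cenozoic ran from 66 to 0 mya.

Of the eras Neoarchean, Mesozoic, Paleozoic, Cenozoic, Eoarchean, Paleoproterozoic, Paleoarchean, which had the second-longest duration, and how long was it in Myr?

Durations: Neoarchean 300; Mesozoic 185.902; Paleozoic 286.898; Cenozoic 66; Eoarchean 431; Paleoproterozoic 900; Paleoarchean 400 Myr.
Sorted longest-first: Paleoproterozoic (900), Eoarchean (431), Paleoarchean (400), Neoarchean (300), Paleozoic (286.898), Mesozoic (185.902), Cenozoic (66).
The second longest is Eoarchean at 431 Myr.

Eoarchean, 431 million years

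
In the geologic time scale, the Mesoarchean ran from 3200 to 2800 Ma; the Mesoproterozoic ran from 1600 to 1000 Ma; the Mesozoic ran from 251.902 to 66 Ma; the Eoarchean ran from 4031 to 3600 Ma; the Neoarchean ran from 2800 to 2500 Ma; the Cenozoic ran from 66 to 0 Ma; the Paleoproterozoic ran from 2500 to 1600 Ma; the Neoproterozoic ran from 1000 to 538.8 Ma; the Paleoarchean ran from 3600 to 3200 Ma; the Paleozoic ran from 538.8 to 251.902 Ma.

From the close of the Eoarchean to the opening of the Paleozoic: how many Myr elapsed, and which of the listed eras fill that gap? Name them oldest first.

3061.2 million years; Paleoarchean, Mesoarchean, Neoarchean, Paleoproterozoic, Mesoproterozoic, Neoproterozoic

End of Eoarchean = 3600 Ma; start of Paleozoic = 538.8 Ma.
Gap = 3600 − 538.8 = 3061.2 Myr.
Eras wholly inside 3600–538.8 Ma: Paleoarchean (3600–3200), Mesoarchean (3200–2800), Neoarchean (2800–2500), Paleoproterozoic (2500–1600), Mesoproterozoic (1600–1000), Neoproterozoic (1000–538.8).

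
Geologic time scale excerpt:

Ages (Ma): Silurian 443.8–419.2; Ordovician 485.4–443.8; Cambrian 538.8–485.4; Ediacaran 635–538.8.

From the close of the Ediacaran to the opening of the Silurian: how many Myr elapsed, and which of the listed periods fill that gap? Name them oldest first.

95 million years; Cambrian, Ordovician

End of Ediacaran = 538.8 Ma; start of Silurian = 443.8 Ma.
Gap = 538.8 − 443.8 = 95 Myr.
Periods wholly inside 538.8–443.8 Ma: Cambrian (538.8–485.4), Ordovician (485.4–443.8).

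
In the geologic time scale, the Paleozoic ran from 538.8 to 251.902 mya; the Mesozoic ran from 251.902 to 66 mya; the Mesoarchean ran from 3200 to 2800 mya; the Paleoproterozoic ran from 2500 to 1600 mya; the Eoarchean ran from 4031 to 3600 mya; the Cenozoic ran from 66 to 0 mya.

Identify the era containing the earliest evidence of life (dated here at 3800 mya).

Eoarchean

3800 Ma lies between 4031 and 3600 Ma, so it falls in the Eoarchean.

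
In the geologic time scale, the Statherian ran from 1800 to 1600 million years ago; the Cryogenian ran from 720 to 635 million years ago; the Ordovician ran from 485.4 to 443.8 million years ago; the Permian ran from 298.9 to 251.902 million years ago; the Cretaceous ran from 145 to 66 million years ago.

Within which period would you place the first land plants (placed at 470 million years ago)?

470 Ma lies between 485.4 and 443.8 Ma, so it falls in the Ordovician.

Ordovician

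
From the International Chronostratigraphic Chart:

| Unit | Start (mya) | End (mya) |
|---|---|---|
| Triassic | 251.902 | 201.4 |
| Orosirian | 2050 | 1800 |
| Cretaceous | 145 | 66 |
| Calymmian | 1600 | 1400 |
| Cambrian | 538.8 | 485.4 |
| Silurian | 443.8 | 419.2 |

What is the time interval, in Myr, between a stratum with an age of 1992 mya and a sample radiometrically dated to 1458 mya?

1992 − 1458 = 534 million years.

534 million years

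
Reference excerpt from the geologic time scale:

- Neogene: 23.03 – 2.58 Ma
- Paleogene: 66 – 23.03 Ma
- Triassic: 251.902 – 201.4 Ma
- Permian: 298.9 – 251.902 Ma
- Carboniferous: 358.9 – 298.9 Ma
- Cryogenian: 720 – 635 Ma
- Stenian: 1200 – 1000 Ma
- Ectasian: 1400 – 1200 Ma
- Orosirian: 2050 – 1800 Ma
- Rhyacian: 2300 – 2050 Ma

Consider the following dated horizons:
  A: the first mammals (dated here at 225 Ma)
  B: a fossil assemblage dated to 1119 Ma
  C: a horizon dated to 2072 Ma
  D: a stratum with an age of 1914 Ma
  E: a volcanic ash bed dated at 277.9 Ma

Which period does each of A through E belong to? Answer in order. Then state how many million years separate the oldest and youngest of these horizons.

A — Triassic; B — Stenian; C — Rhyacian; D — Orosirian; E — Permian; span 1847 million years

Match each age against the start–end ranges in the excerpt: A = 225 Ma → Triassic (251.902–201.4); B = 1119 Ma → Stenian (1200–1000); C = 2072 Ma → Rhyacian (2300–2050); D = 1914 Ma → Orosirian (2050–1800); E = 277.9 Ma → Permian (298.9–251.902).
The largest age is 2072 Ma and the smallest is 225 Ma; their difference is 1847 Myr.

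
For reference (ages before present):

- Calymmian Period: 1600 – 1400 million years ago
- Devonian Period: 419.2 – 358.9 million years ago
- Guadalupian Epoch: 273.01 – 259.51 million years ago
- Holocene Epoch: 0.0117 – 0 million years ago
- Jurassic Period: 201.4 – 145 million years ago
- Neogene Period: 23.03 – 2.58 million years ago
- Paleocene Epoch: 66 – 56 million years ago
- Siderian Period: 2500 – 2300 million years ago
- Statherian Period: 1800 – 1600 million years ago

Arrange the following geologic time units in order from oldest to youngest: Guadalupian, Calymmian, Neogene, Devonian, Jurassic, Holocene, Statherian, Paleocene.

Sorting by start age (descending Ma, since larger Ma = older): Statherian began 1800, Calymmian began 1600, Devonian began 419.2, Guadalupian began 273.01, Jurassic began 201.4, Paleocene began 66, Neogene began 23.03, Holocene began 0.0117.

Statherian, then Calymmian, then Devonian, then Guadalupian, then Jurassic, then Paleocene, then Neogene, then Holocene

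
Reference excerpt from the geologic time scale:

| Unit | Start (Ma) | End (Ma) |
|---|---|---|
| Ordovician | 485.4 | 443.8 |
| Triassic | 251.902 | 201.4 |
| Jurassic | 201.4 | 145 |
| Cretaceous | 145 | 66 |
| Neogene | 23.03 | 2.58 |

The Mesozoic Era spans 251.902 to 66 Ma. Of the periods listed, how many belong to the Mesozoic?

Periods inside 251.902–66 Ma: Triassic, Jurassic, Cretaceous — 3 in total.

3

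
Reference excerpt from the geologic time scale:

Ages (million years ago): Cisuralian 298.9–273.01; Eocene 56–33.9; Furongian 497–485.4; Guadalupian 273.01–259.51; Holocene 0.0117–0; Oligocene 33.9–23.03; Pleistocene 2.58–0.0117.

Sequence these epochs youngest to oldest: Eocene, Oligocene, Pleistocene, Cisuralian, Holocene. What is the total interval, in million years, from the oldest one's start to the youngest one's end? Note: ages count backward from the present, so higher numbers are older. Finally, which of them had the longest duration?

From the excerpt: Eocene 56–33.9; Oligocene 33.9–23.03; Pleistocene 2.58–0.0117; Cisuralian 298.9–273.01; Holocene 0.0117–0 (Ma).
Larger Ma is earlier, so the oldest is Cisuralian and the youngest is Holocene; youngest to oldest: Holocene, Pleistocene, Oligocene, Eocene, Cisuralian.
Oldest start 298.9 minus youngest end 0 gives 298.9 Myr overall.
Individual lengths (start − end): Cisuralian 25.89; Pleistocene 2.5683; Oligocene 10.87; Eocene 22.1; Holocene 0.0117. The largest is Cisuralian at 25.89 Myr.

Holocene → Pleistocene → Oligocene → Eocene → Cisuralian; total span 298.9 Myr; longest is Cisuralian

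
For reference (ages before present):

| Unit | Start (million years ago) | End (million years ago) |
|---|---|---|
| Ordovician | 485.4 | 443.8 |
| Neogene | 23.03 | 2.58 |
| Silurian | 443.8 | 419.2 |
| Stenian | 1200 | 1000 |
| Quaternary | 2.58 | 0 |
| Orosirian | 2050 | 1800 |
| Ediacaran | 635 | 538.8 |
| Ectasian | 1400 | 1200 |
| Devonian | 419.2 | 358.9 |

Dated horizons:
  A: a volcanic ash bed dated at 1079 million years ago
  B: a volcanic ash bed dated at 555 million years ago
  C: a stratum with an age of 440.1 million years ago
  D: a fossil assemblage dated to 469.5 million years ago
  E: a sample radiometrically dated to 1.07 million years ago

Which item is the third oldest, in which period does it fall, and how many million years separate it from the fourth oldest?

D, in the Ordovician; 29.4 million years to C

Larger Ma means older, so oldest first: A 1079 > B 555 > D 469.5 > C 440.1 > E 1.07.
Counting 3 along gives D (469.5 Ma); the excerpt puts that inside the Ordovician, 485.4–443.8 Ma.
Next in line is C (440.1 Ma), and 469.5 − 440.1 = 29.4 Myr.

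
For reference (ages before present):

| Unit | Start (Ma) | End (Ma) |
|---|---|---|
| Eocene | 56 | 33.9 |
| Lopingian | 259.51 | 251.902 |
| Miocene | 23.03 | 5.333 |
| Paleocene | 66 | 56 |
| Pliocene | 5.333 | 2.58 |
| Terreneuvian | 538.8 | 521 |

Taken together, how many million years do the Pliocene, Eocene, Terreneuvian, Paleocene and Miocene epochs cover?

70.35 million years

Each duration: Pliocene = 2.753; Eocene = 22.1; Terreneuvian = 17.8; Paleocene = 10; Miocene = 17.697.
Sum: 2.753 + 22.1 + 17.8 + 10 + 17.697 = 70.35 Myr.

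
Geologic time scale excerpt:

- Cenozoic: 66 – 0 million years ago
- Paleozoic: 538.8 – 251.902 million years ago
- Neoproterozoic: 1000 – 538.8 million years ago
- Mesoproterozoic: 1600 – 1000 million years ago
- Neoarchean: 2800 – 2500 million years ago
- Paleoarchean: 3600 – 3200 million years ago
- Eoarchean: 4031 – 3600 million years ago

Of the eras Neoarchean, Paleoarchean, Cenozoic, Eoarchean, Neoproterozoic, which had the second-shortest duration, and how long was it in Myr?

Neoarchean, 300 million years

Durations: Neoarchean 300; Paleoarchean 400; Cenozoic 66; Eoarchean 431; Neoproterozoic 461.2 Myr.
Sorted shortest-first: Cenozoic (66), Neoarchean (300), Paleoarchean (400), Eoarchean (431), Neoproterozoic (461.2).
The second shortest is Neoarchean at 300 Myr.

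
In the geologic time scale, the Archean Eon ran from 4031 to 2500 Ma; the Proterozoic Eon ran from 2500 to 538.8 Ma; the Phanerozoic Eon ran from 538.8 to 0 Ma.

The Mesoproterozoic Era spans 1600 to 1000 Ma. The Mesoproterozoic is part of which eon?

The Mesoproterozoic (1600–1000 Ma) lies entirely within 2500–538.8 Ma, the Proterozoic Eon.

Proterozoic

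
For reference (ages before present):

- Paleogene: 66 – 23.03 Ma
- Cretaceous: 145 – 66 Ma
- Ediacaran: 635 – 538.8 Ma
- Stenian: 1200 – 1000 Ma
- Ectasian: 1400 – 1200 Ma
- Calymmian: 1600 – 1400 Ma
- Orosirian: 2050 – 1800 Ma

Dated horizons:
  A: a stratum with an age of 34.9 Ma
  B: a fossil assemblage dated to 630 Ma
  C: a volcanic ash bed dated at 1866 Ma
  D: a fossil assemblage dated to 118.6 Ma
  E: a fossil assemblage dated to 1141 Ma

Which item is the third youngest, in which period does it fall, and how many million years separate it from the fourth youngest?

B, in the Ediacaran; 511 million years to E

Sorted youngest-first by Ma: A (34.9), D (118.6), B (630), E (1141), C (1866).
The third youngest is B at 630 Ma, which lies in 635–538.8 Ma: the Ediacaran.
The fourth youngest is E at 1141 Ma; separation = |630 − 1141| = 511 Myr.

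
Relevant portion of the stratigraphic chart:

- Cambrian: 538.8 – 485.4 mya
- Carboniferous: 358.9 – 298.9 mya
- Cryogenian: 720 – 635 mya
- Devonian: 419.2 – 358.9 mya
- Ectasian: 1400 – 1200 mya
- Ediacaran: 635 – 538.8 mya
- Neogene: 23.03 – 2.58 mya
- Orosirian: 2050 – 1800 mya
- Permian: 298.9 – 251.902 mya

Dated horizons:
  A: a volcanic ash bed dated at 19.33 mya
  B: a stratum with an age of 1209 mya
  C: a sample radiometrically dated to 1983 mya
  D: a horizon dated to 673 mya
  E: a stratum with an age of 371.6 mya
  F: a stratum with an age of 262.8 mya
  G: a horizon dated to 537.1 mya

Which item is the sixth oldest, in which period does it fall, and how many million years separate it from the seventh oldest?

F, in the Permian; 243.47 million years to A

Sorted oldest-first by Ma: C (1983), B (1209), D (673), G (537.1), E (371.6), F (262.8), A (19.33).
The sixth oldest is F at 262.8 Ma, which lies in 298.9–251.902 Ma: the Permian.
The seventh oldest is A at 19.33 Ma; separation = |262.8 − 19.33| = 243.47 Myr.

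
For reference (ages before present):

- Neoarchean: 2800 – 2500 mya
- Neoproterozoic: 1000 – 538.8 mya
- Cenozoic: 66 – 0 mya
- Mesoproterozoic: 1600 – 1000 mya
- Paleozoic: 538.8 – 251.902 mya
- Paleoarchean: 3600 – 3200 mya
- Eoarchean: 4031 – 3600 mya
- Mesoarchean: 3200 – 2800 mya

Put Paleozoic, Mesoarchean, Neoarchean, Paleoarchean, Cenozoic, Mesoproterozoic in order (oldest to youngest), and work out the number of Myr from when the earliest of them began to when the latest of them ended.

Paleoarchean, Mesoarchean, Neoarchean, Mesoproterozoic, Paleozoic, Cenozoic; total span 3600 Myr

From the excerpt: Paleozoic 538.8–251.902; Mesoarchean 3200–2800; Neoarchean 2800–2500; Paleoarchean 3600–3200; Cenozoic 66–0; Mesoproterozoic 1600–1000 (Ma).
Larger Ma is earlier, so the oldest is Paleoarchean and the youngest is Cenozoic; oldest to youngest: Paleoarchean, Mesoarchean, Neoarchean, Mesoproterozoic, Paleozoic, Cenozoic.
Oldest start 3600 minus youngest end 0 gives 3600 Myr overall.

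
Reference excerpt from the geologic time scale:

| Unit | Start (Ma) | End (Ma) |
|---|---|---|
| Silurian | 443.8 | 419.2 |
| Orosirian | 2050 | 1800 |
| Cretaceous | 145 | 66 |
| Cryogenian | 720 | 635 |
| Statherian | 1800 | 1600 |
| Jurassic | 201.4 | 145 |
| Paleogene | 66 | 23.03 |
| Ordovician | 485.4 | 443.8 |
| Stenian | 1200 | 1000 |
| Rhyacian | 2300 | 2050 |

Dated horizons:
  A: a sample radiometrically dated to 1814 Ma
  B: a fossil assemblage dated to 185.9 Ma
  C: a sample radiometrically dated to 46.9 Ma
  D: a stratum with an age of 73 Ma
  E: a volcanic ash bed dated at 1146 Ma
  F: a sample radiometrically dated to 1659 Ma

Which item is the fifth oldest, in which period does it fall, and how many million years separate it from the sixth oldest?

D, in the Cretaceous; 26.1 million years to C

Sorted oldest-first by Ma: A (1814), F (1659), E (1146), B (185.9), D (73), C (46.9).
The fifth oldest is D at 73 Ma, which lies in 145–66 Ma: the Cretaceous.
The sixth oldest is C at 46.9 Ma; separation = |73 − 46.9| = 26.1 Myr.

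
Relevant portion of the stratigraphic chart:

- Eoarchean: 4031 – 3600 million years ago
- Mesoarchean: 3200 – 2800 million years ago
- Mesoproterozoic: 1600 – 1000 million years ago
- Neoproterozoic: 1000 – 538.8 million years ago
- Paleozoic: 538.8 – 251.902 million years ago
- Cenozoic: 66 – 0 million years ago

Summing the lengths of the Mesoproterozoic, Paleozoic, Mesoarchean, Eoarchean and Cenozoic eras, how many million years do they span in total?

Each duration: Mesoproterozoic = 600; Paleozoic = 286.898; Mesoarchean = 400; Eoarchean = 431; Cenozoic = 66.
Sum: 600 + 286.898 + 400 + 431 + 66 = 1783.898 Myr.

1783.898 million years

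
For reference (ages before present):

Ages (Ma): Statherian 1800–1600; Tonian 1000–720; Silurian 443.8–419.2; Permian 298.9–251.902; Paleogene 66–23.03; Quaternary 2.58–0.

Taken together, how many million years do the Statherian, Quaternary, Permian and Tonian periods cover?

Duration is start − end for each: (1800 − 1600) + (2.58 − 0) + (298.9 − 251.902) + (1000 − 720).
That is 200 + 2.58 + 46.998 + 280, which totals 529.578 million years.

529.578 million years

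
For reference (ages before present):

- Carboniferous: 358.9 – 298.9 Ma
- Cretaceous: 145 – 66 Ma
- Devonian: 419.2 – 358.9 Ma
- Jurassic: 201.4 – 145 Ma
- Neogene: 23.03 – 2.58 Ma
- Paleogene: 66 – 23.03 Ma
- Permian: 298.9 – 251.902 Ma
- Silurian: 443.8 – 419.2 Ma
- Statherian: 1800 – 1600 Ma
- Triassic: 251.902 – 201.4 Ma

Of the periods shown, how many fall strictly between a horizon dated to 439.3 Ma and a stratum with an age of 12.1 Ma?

The older date is 439.3 Ma and the younger is 12.1 Ma.
Periods with start < 439.3 and end > 12.1 Ma: Devonian (419.2–358.9), Carboniferous (358.9–298.9), Permian (298.9–251.902), Triassic (251.902–201.4), Jurassic (201.4–145), Cretaceous (145–66), Paleogene (66–23.03).
That is 7 complete periods.

7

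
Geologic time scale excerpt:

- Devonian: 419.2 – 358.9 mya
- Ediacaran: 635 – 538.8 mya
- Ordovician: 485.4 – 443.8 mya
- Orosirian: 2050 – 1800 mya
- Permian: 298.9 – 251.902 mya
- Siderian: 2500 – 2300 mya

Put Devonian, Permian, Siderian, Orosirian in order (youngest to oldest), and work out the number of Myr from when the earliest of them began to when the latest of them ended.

Permian, Devonian, Orosirian, Siderian; total span 2248.098 Myr

Start ages (Ma): Siderian 2500, Orosirian 2050, Devonian 419.2, Permian 298.9.
Ordered youngest to oldest: Permian, Devonian, Orosirian, Siderian.
Span = 2500 − 251.902 = 2248.098 Myr.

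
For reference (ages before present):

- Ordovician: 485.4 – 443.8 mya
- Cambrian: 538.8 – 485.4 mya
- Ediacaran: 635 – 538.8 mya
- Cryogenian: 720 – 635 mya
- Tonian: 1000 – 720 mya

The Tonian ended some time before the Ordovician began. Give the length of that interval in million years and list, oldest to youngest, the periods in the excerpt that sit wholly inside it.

The Tonian closes at 720 Ma and the Ordovician opens at 485.4 Ma, so the interval is 720 − 485.4 = 234.6 Myr.
A period fits inside if it starts at or after 720 Ma and ends at or before 485.4 Ma; oldest first that gives Cryogenian, Ediacaran, Cambrian.

234.6 million years; Cryogenian, Ediacaran, Cambrian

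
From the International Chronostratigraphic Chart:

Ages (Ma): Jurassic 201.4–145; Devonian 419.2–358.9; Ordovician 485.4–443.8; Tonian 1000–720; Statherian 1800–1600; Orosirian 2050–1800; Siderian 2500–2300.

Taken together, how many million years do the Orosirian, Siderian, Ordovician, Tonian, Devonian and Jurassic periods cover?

888.3 million years

Each duration: Orosirian = 250; Siderian = 200; Ordovician = 41.6; Tonian = 280; Devonian = 60.3; Jurassic = 56.4.
Sum: 250 + 200 + 41.6 + 280 + 60.3 + 56.4 = 888.3 Myr.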